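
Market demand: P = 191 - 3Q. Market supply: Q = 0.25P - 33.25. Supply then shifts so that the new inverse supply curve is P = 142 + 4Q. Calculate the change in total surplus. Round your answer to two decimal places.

-68.79

Rewriting supply in inverse form: P = 133 + 4Q.
Initial equilibrium: Q_0 = 8.2857, P_0 = 166.1429; CS_0 = (1/2)(8.2857)(24.8571) = 102.9796, PS_0 = (1/2)(8.2857)(33.1429) = 137.3061.
New equilibrium: 191 - 3Q = 142 + 4Q gives Q_1 = 7, P_1 = 170; CS_1 = 73.5, PS_1 = 98.
Change in total surplus = (73.5 + 98) - (102.9796 + 137.3061) = -68.7857.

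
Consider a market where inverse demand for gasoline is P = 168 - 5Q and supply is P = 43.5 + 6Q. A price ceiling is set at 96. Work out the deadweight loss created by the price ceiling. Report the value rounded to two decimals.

Without the control, 168 - 5Q = 43.5 + 6Q so Q* = 11.3182 and P* = 111.4091.
At P = 96, sellers supply (96 - 43.5)/6 = 8.75 while buyers want more, so the quantity traded is 8.75 at price 96.
The lost-trades triangle has base Q* - 8.75 = 2.5682 and height equal to the gap between the curves at Q = 8.75, which is 124.25 - 96 = 28.25. DWL = (1/2)(2.5682)(28.25) = 36.2756.

36.28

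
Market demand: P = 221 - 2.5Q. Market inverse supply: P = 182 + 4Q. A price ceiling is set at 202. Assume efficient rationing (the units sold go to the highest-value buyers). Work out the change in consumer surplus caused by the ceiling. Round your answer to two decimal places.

18.75

Free-market equilibrium: 221 - 2.5Q = 182 + 4Q gives Q* = 6, P* = 206.
At the ceiling price 202, quantity supplied is (202 - 182)/4 = 5; supply is the short side, so Q = 5 trades at P = 202.
CS goes from (1/2)(6)(15) = 45 to 63.75 (computed as (221 - 202)(5) - (1/2)(2.5)(5)^2), a change of 18.75.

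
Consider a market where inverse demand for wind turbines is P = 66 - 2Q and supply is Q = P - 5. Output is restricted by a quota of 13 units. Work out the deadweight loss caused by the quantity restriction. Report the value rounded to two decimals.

Rewriting supply in inverse form: P = 5 + Q.
Unrestricted equilibrium: Q* = (66 - 5)/(2 + 1) = 20.3333.
At Q = 13 the demand price is 66 - 2(13) = 40 and the supply price is 5 + (13) = 18.
Deadweight loss is the triangle between the curves from 13 to 20.3333: (1/2)(40 - 18)(20.3333 - 13) = 80.6667.

80.67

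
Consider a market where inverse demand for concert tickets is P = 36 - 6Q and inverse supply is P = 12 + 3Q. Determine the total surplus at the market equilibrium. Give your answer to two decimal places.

Setting demand equal to supply, 24 = 9Q, so Q* = 2.6667 and P* = 20.
Total surplus is the full triangle between the curves from 0 to Q*: (1/2)(2.6667)(36 - 12) = 32.

32.00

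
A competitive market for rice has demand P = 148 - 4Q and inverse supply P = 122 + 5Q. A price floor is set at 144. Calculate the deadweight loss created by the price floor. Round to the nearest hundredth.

16.06

Free-market equilibrium: 148 - 4Q = 122 + 5Q gives Q* = 2.8889, P* = 136.4444.
At P = 144, buyers demand (148 - 144)/4 = 1 while sellers would supply more, so the quantity traded is 1 at price 144.
The lost-trades triangle has base Q* - 1 = 1.8889 and height equal to the gap between the curves at Q = 1, which is 144 - 127 = 17. DWL = (1/2)(1.8889)(17) = 16.0556.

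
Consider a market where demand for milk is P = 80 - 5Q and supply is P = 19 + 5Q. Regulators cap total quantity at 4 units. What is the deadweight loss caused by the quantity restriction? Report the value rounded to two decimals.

22.05

Without the quota, 80 - 5Q = 19 + 5Q gives Q* = 6.1.
At Q = 4 the demand price is 80 - 5(4) = 60 and the supply price is 19 + 5(4) = 39.
DWL = (1/2)(gap between curves at 4) x (Q* - 4) = (1/2)(21)(2.1) = 22.05.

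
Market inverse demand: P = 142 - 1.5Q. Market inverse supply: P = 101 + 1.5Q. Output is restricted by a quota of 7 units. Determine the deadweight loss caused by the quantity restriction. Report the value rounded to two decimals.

66.67

Without the quota, 142 - 1.5Q = 101 + 1.5Q gives Q* = 13.6667.
At Q = 7 the demand price is 142 - 1.5(7) = 131.5 and the supply price is 101 + 1.5(7) = 111.5.
DWL = (1/2)(gap between curves at 7) x (Q* - 7) = (1/2)(20)(6.6667) = 66.6667.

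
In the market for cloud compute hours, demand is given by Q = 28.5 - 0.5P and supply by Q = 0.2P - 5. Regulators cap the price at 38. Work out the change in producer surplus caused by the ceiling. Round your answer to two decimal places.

-35.34

Rewriting demand in inverse form: P = 57 - 2Q.
Rewriting supply in inverse form: P = 25 + 5Q.
Without the control, 57 - 2Q = 25 + 5Q so Q* = 4.5714 and P* = 47.8571.
At P = 38, sellers supply (38 - 25)/5 = 2.6 while buyers want more, so the quantity traded is 2.6 at price 38.
PS goes from (1/2)(4.5714)(22.8571) = 52.2449 to 16.9 (computed as (38 - 25)(2.6) - (1/2)(5)(2.6)^2), a change of -35.3449.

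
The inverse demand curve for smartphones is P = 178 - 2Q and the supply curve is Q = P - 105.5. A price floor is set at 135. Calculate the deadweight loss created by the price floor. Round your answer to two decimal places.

Rewriting supply in inverse form: P = 105.5 + Q.
Free-market equilibrium: 178 - 2Q = 105.5 + Q gives Q* = 24.1667, P* = 129.6667.
At the floor price 135, quantity demanded is (178 - 135)/2 = 21.5; demand is the short side, so Q = 21.5 trades at P = 135.
At Q = 21.5 the demand price is 135 and the supply price is 127. Deadweight loss is the triangle between the curves from 21.5 to 24.1667: (1/2)(135 - 127)(24.1667 - 21.5) = 10.6667.

10.67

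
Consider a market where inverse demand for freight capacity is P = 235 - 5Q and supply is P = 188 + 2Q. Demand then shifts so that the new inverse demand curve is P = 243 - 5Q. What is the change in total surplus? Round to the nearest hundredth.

Initial equilibrium: Q_0 = 6.7143, P_0 = 201.4286; CS_0 = (1/2)(6.7143)(33.5714) = 112.7041, PS_0 = (1/2)(6.7143)(13.4286) = 45.0816.
New equilibrium: 243 - 5Q = 188 + 2Q gives Q_1 = 7.8571, P_1 = 203.7143; CS_1 = 154.3367, PS_1 = 61.7347.
Change in total surplus = (154.3367 + 61.7347) - (112.7041 + 45.0816) = 58.2857.

58.29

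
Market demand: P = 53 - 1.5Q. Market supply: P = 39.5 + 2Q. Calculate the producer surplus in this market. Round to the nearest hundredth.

14.88

Equilibrium: 53 - 1.5Q = 39.5 + 2Q, so Q* = 3.8571 and P* = 47.2143.
PS is the area between P* and the supply curve from 0 to Q*: (1/2)(3.8571)(7.7143) = 14.8776.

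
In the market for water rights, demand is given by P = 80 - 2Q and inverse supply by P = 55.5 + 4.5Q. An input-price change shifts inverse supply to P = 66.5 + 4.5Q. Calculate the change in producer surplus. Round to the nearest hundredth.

Initial equilibrium: Q_0 = 3.7692, P_0 = 72.4615; CS_0 = (1/2)(3.7692)(7.5385) = 14.2071, PS_0 = (1/2)(3.7692)(16.9615) = 31.966.
New equilibrium: 80 - 2Q = 66.5 + 4.5Q gives Q_1 = 2.0769, P_1 = 75.8462; CS_1 = 4.3136, PS_1 = 9.7056.
Change in producer surplus = 9.7056 - 31.966 = -22.2604.

-22.26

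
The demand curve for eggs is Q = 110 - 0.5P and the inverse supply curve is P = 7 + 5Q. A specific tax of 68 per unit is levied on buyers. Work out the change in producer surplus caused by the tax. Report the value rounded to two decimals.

-1242.04

Rewriting demand in inverse form: P = 220 - 2Q.
Without the tax, 220 - 2Q = 7 + 5Q so Q* = 30.4286 and P* = 159.1429.
A tax on buyers shifts demand down by 68: (220 - 68) - 2Q = 7 + 5Q, so Q_t = 20.7143. Buyers pay P_b = 178.5714; sellers receive P_s = P_b - 68 = 110.5714.
Producers lose the trapezoid between P_s and P* out to Q_t plus the triangle from Q_t to Q*: change in PS = 1072.7041 - 2314.7449 = -1242.0408.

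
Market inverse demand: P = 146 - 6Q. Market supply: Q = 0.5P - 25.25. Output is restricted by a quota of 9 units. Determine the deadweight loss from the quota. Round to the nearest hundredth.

34.52

Rewriting supply in inverse form: P = 50.5 + 2Q.
Without the quota, 146 - 6Q = 50.5 + 2Q gives Q* = 11.9375.
At Q = 9 the demand price is 146 - 6(9) = 92 and the supply price is 50.5 + 2(9) = 68.5.
DWL = (1/2)(gap between curves at 9) x (Q* - 9) = (1/2)(23.5)(2.9375) = 34.5156.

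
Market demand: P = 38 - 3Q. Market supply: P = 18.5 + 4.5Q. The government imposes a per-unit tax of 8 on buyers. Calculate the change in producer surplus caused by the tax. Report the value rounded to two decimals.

Without the tax, 38 - 3Q = 18.5 + 4.5Q so Q* = 2.6 and P* = 30.2.
With the tax, buyers' net willingness to pay falls by 8: (38 - 8) - 3Q = 18.5 + 4.5Q, so Q_t = 1.5333. Buyers pay P_b = 33.4; sellers receive P_s = P_b - 8 = 25.4.
Producers lose the trapezoid between P_s and P* out to Q_t plus the triangle from Q_t to Q*: change in PS = 5.29 - 15.21 = -9.92.

-9.92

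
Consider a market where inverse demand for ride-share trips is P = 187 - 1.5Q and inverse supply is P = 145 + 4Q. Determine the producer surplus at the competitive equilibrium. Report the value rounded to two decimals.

Setting demand equal to supply, 42 = 5.5Q, so Q* = 7.6364 and P* = 175.5455.
PS is the area between P* and the supply curve from 0 to Q*: (1/2)(7.6364)(30.5455) = 116.6281.

116.63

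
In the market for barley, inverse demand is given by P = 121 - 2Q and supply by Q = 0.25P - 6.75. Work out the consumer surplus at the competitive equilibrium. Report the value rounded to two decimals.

Rewriting supply in inverse form: P = 27 + 4Q.
Set 121 - 2Q = 27 + 4Q, which gives 94 = 6Q, so Q* = 15.6667 and P* = 121 - 2(15.6667) = 89.6667.
Consumer surplus is the triangle under demand above P*: (1/2)(15.6667)(121 - 89.6667) = (1/2)(15.6667)(31.3333) = 245.4444.

245.44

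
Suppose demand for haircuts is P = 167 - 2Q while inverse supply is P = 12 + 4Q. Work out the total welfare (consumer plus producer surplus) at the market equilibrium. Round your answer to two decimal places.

2002.08

Set 167 - 2Q = 12 + 4Q, which gives 155 = 6Q, so Q* = 25.8333 and P* = 167 - 2(25.8333) = 115.3333.
CS = (1/2)(25.8333)(51.6667) = 667.3611 and PS = (1/2)(25.8333)(103.3333) = 1334.7222, so total surplus = 2002.0833.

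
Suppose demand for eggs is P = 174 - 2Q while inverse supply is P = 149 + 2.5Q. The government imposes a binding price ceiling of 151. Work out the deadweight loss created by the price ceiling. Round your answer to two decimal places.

Free-market equilibrium: 174 - 2Q = 149 + 2.5Q gives Q* = 5.5556, P* = 162.8889.
At P = 151, sellers supply (151 - 149)/2.5 = 0.8 while buyers want more, so the quantity traded is 0.8 at price 151.
The lost-trades triangle has base Q* - 0.8 = 4.7556 and height equal to the gap between the curves at Q = 0.8, which is 172.4 - 151 = 21.4. DWL = (1/2)(4.7556)(21.4) = 50.8844.

50.88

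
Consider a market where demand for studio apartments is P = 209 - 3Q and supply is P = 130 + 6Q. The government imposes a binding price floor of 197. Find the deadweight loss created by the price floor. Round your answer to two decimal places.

Free-market equilibrium: 209 - 3Q = 130 + 6Q gives Q* = 8.7778, P* = 182.6667.
At the floor price 197, quantity demanded is (209 - 197)/3 = 4; demand is the short side, so Q = 4 trades at P = 197.
The lost-trades triangle has base Q* - 4 = 4.7778 and height equal to the gap between the curves at Q = 4, which is 197 - 154 = 43. DWL = (1/2)(4.7778)(43) = 102.7222.

102.72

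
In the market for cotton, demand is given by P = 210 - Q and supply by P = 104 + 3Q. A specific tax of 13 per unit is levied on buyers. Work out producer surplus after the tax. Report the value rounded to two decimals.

810.84

Without the tax, 210 - Q = 104 + 3Q so Q* = 26.5 and P* = 183.5.
With the tax, buyers' net willingness to pay falls by 13: (210 - 13) - Q = 104 + 3Q, so Q_t = 23.25. Buyers pay P_b = 186.75; sellers receive P_s = P_b - 13 = 173.75.
Producer surplus is the triangle above supply below P_s: (1/2)(23.25)(173.75 - 104) = 810.8438.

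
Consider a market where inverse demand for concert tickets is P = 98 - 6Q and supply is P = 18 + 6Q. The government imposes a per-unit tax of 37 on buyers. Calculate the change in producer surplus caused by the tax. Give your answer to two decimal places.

Without the tax, 98 - 6Q = 18 + 6Q so Q* = 6.6667 and P* = 58.
A tax on buyers shifts demand down by 37: (98 - 37) - 6Q = 18 + 6Q, so Q_t = 3.5833. Buyers pay P_b = 76.5; sellers receive P_s = P_b - 37 = 39.5.
Producers lose the trapezoid between P_s and P* out to Q_t plus the triangle from Q_t to Q*: change in PS = 38.5208 - 133.3333 = -94.8125.

-94.81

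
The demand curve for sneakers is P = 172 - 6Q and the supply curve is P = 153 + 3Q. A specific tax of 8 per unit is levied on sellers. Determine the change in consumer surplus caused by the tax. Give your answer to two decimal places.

-8.89

Without the tax, 172 - 6Q = 153 + 3Q so Q* = 2.1111 and P* = 159.3333.
With the tax, sellers need 8 more per unit: 172 - 6Q = 153 + 3Q + 8, so Q_t = 1.2222. Buyers pay P_b = 164.6667; sellers receive P_s = P_b - 8 = 156.6667.
Consumers lose the trapezoid between P* and P_b out to Q_t plus the triangle from Q_t to Q*: change in CS = 4.4815 - 13.3704 = -8.8889.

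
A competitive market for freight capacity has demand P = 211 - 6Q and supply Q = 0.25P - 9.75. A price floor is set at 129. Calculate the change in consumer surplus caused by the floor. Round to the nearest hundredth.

-327.19

Rewriting supply in inverse form: P = 39 + 4Q.
Free-market equilibrium: 211 - 6Q = 39 + 4Q gives Q* = 17.2, P* = 107.8.
At P = 129, buyers demand (211 - 129)/6 = 13.6667 while sellers would supply more, so the quantity traded is 13.6667 at price 129.
CS goes from (1/2)(17.2)(103.2) = 887.52 to 560.3333 (computed as (211 - 129)(13.6667) - (1/2)(6)(13.6667)^2), a change of -327.1867.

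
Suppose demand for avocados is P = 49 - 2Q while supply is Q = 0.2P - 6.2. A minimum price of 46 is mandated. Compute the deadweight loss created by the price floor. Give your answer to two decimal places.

4.02

Rewriting supply in inverse form: P = 31 + 5Q.
Free-market equilibrium: 49 - 2Q = 31 + 5Q gives Q* = 2.5714, P* = 43.8571.
At the floor price 46, quantity demanded is (49 - 46)/2 = 1.5; demand is the short side, so Q = 1.5 trades at P = 46.
At Q = 1.5 the demand price is 46 and the supply price is 38.5. Deadweight loss is the triangle between the curves from 1.5 to 2.5714: (1/2)(46 - 38.5)(2.5714 - 1.5) = 4.0179.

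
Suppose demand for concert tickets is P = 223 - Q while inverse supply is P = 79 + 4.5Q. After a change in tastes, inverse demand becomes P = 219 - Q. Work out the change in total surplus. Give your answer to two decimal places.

-103.27

Initial equilibrium: Q_0 = 26.1818, P_0 = 196.8182; CS_0 = (1/2)(26.1818)(26.1818) = 342.7438, PS_0 = (1/2)(26.1818)(117.8182) = 1542.3471.
New equilibrium: 219 - Q = 79 + 4.5Q gives Q_1 = 25.4545, P_1 = 193.5455; CS_1 = 323.9669, PS_1 = 1457.8512.
Change in total surplus = (323.9669 + 1457.8512) - (342.7438 + 1542.3471) = -103.2727.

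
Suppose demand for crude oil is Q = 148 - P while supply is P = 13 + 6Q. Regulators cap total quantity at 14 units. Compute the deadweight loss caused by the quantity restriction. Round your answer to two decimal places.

Rewriting demand in inverse form: P = 148 - Q.
Without the quota, 148 - Q = 13 + 6Q gives Q* = 19.2857.
At Q = 14 the demand price is 148 - (14) = 134 and the supply price is 13 + 6(14) = 97.
Deadweight loss is the triangle between the curves from 14 to 19.2857: (1/2)(134 - 97)(19.2857 - 14) = 97.7857.

97.79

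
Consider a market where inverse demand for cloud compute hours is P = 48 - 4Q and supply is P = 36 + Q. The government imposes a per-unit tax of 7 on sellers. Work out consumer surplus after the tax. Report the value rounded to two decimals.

2.00

Pre-tax equilibrium: 48 - 4Q = 36 + Q gives Q* = 2.4, P* = 38.4.
A tax on sellers shifts supply up by 7: 48 - 4Q = 36 + Q + 7, so Q_t = 1. Buyers pay P_b = 44; sellers receive P_s = P_b - 7 = 37.
CS = (1/2)(Q_t)(48 - P_b) = (1/2)(1)(4) = 2.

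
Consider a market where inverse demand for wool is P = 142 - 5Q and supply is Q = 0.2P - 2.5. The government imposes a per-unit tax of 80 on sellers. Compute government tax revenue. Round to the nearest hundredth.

396.00

Rewriting supply in inverse form: P = 12.5 + 5Q.
Without the tax, 142 - 5Q = 12.5 + 5Q so Q* = 12.95 and P* = 77.25.
A tax on sellers shifts supply up by 80: 142 - 5Q = 12.5 + 5Q + 80, so Q_t = 4.95. Buyers pay P_b = 117.25; sellers receive P_s = P_b - 80 = 37.25.
Tax revenue = t x Q_t = 80 x 4.95 = 396.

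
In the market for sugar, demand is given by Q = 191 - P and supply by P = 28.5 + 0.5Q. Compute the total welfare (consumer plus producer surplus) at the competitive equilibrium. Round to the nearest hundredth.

8802.08

Rewriting demand in inverse form: P = 191 - Q.
Setting demand equal to supply, 162.5 = 1.5Q, so Q* = 108.3333 and P* = 82.6667.
Total surplus is the full triangle between the curves from 0 to Q*: (1/2)(108.3333)(191 - 28.5) = 8802.0833.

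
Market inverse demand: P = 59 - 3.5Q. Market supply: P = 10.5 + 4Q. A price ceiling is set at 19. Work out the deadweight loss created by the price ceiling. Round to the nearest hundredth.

70.69

Without the control, 59 - 3.5Q = 10.5 + 4Q so Q* = 6.4667 and P* = 36.3667.
At P = 19, sellers supply (19 - 10.5)/4 = 2.125 while buyers want more, so the quantity traded is 2.125 at price 19.
At Q = 2.125 the demand price is 51.5625 and the supply price is 19. Deadweight loss is the triangle between the curves from 2.125 to 6.4667: (1/2)(51.5625 - 19)(6.4667 - 2.125) = 70.6878.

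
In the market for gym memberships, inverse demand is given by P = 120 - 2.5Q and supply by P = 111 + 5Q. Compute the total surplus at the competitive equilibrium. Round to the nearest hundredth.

5.40

Set 120 - 2.5Q = 111 + 5Q, which gives 9 = 7.5Q, so Q* = 1.2 and P* = 120 - 2.5(1.2) = 117.
Total surplus is the full triangle between the curves from 0 to Q*: (1/2)(1.2)(120 - 111) = 5.4.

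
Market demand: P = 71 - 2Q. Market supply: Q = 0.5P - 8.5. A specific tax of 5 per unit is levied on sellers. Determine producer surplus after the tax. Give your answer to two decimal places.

Rewriting supply in inverse form: P = 17 + 2Q.
Without the tax, 71 - 2Q = 17 + 2Q so Q* = 13.5 and P* = 44.
A tax on sellers shifts supply up by 5: 71 - 2Q = 17 + 2Q + 5, so Q_t = 12.25. Buyers pay P_b = 46.5; sellers receive P_s = P_b - 5 = 41.5.
Producer surplus is the triangle above supply below P_s: (1/2)(12.25)(41.5 - 17) = 150.0625.

150.06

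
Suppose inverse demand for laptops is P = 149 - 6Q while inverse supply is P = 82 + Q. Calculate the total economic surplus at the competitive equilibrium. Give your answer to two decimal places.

320.64

Set 149 - 6Q = 82 + Q, which gives 67 = 7Q, so Q* = 9.5714 and P* = 149 - 6(9.5714) = 91.5714.
CS = (1/2)(9.5714)(57.4286) = 274.8367 and PS = (1/2)(9.5714)(9.5714) = 45.8061, so total surplus = 320.6429.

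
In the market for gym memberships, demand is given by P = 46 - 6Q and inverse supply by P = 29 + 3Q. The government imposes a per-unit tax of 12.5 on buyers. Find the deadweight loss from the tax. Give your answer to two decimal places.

8.68

Without the tax, 46 - 6Q = 29 + 3Q so Q* = 1.8889 and P* = 34.6667.
With the tax, buyers' net willingness to pay falls by 12.5: (46 - 12.5) - 6Q = 29 + 3Q, so Q_t = 0.5. Buyers pay P_b = 43; sellers receive P_s = P_b - 12.5 = 30.5.
Deadweight loss is the triangle between the curves from Q_t to Q*: (1/2)(1.8889 - 0.5)(12.5) = 8.6806.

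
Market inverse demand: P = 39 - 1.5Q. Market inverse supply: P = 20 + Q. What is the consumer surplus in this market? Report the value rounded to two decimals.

Set 39 - 1.5Q = 20 + Q, which gives 19 = 2.5Q, so Q* = 7.6 and P* = 39 - 1.5(7.6) = 27.6.
Consumer surplus is the triangle under demand above P*: (1/2)(7.6)(39 - 27.6) = (1/2)(7.6)(11.4) = 43.32.

43.32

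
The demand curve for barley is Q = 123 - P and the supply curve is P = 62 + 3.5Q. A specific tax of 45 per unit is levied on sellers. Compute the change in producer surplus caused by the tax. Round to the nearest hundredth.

Rewriting demand in inverse form: P = 123 - Q.
Without the tax, 123 - Q = 62 + 3.5Q so Q* = 13.5556 and P* = 109.4444.
With the tax, sellers need 45 more per unit: 123 - Q = 62 + 3.5Q + 45, so Q_t = 3.5556. Buyers pay P_b = 119.4444; sellers receive P_s = P_b - 45 = 74.4444.
Producers lose the trapezoid between P_s and P* out to Q_t plus the triangle from Q_t to Q*: change in PS = 22.1235 - 321.5679 = -299.4444.

-299.44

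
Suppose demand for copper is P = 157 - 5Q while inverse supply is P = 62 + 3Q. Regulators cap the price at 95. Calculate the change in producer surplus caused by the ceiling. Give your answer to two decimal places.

-30.02

Without the control, 157 - 5Q = 62 + 3Q so Q* = 11.875 and P* = 97.625.
At P = 95, sellers supply (95 - 62)/3 = 11 while buyers want more, so the quantity traded is 11 at price 95.
PS goes from (1/2)(11.875)(35.625) = 211.5234 to 181.5 (computed as (95 - 62)(11) - (1/2)(3)(11)^2), a change of -30.0234.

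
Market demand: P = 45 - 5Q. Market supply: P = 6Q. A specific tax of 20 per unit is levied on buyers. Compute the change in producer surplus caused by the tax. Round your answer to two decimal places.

-34.71

Without the tax, 45 - 5Q = 6Q so Q* = 4.0909 and P* = 24.5455.
With the tax, buyers' net willingness to pay falls by 20: (45 - 20) - 5Q = 6Q, so Q_t = 2.2727. Buyers pay P_b = 33.6364; sellers receive P_s = P_b - 20 = 13.6364.
PS falls from (1/2)(4.0909)(24.5455) = 50.2066 to (1/2)(2.2727)(13.6364) = 15.4959, a change of -34.7107.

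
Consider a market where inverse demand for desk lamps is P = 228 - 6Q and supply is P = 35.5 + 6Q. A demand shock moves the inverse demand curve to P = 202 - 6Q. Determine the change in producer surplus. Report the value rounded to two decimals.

Initial equilibrium: Q_0 = 16.0417, P_0 = 131.75; CS_0 = (1/2)(16.0417)(96.25) = 772.0052, PS_0 = (1/2)(16.0417)(96.25) = 772.0052.
New equilibrium: 202 - 6Q = 35.5 + 6Q gives Q_1 = 13.875, P_1 = 118.75; CS_1 = 577.5469, PS_1 = 577.5469.
Change in producer surplus = 577.5469 - 772.0052 = -194.4583.

-194.46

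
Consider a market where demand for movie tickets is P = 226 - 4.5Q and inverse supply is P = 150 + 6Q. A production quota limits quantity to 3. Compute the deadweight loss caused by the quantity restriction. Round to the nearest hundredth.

94.30

Unrestricted equilibrium: Q* = (226 - 150)/(4.5 + 6) = 7.2381.
At Q = 3 the demand price is 226 - 4.5(3) = 212.5 and the supply price is 150 + 6(3) = 168.
DWL = (1/2)(gap between curves at 3) x (Q* - 3) = (1/2)(44.5)(4.2381) = 94.2976.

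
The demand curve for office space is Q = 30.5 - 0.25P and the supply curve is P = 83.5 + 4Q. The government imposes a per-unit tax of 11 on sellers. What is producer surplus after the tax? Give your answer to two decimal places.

Rewriting demand in inverse form: P = 122 - 4Q.
Without the tax, 122 - 4Q = 83.5 + 4Q so Q* = 4.8125 and P* = 102.75.
With the tax, sellers need 11 more per unit: 122 - 4Q = 83.5 + 4Q + 11, so Q_t = 3.4375. Buyers pay P_b = 108.25; sellers receive P_s = P_b - 11 = 97.25.
PS = (1/2)(Q_t)(P_s - 83.5) = (1/2)(3.4375)(13.75) = 23.6328.

23.63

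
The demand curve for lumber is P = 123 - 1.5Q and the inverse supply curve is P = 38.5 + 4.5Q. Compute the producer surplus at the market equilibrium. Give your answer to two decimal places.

446.27

Equilibrium: 123 - 1.5Q = 38.5 + 4.5Q, so Q* = 14.0833 and P* = 101.875.
Producer surplus is the triangle above supply below P*: (1/2)(14.0833)(101.875 - 38.5) = (1/2)(14.0833)(63.375) = 446.2656.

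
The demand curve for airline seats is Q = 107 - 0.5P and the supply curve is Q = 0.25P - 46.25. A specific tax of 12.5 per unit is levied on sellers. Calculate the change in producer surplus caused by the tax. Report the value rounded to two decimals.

Rewriting demand in inverse form: P = 214 - 2Q.
Rewriting supply in inverse form: P = 185 + 4Q.
Pre-tax equilibrium: 214 - 2Q = 185 + 4Q gives Q* = 4.8333, P* = 204.3333.
With the tax, sellers need 12.5 more per unit: 214 - 2Q = 185 + 4Q + 12.5, so Q_t = 2.75. Buyers pay P_b = 208.5; sellers receive P_s = P_b - 12.5 = 196.
PS falls from (1/2)(4.8333)(19.3333) = 46.7222 to (1/2)(2.75)(11) = 15.125, a change of -31.5972.

-31.60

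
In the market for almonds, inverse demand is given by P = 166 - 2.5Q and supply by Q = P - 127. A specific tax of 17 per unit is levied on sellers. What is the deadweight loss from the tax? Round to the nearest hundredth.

41.29

Rewriting supply in inverse form: P = 127 + Q.
Pre-tax equilibrium: 166 - 2.5Q = 127 + Q gives Q* = 11.1429, P* = 138.1429.
With the tax, sellers need 17 more per unit: 166 - 2.5Q = 127 + Q + 17, so Q_t = 6.2857. Buyers pay P_b = 150.2857; sellers receive P_s = P_b - 17 = 133.2857.
The welfare triangle lost has base Q* - Q_t = 4.8571 and height t = 17, so DWL = (1/2)(4.8571)(17) = 41.2857.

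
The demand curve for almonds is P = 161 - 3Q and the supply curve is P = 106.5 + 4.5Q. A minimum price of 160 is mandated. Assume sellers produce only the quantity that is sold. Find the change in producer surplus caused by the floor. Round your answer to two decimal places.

Without the control, 161 - 3Q = 106.5 + 4.5Q so Q* = 7.2667 and P* = 139.2.
At P = 160, buyers demand (161 - 160)/3 = 0.3333 while sellers would supply more, so the quantity traded is 0.3333 at price 160.
PS goes from (1/2)(7.2667)(32.7) = 118.81 to 17.5833 (computed as (160 - 106.5)(0.3333) - (1/2)(4.5)(0.3333)^2), a change of -101.2267.

-101.23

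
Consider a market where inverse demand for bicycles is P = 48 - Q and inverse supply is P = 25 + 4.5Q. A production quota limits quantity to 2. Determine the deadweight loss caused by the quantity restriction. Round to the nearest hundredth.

13.09

Without the quota, 48 - Q = 25 + 4.5Q gives Q* = 4.1818.
At Q = 2 the demand price is 48 - (2) = 46 and the supply price is 25 + 4.5(2) = 34.
Deadweight loss is the triangle between the curves from 2 to 4.1818: (1/2)(46 - 34)(4.1818 - 2) = 13.0909.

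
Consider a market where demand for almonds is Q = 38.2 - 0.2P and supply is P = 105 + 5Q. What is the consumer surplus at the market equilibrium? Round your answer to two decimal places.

Rewriting demand in inverse form: P = 191 - 5Q.
Set 191 - 5Q = 105 + 5Q, which gives 86 = 10Q, so Q* = 8.6 and P* = 191 - 5(8.6) = 148.
CS is the area between the demand curve and P* from 0 to Q*: (1/2)(8.6)(43) = 184.9.

184.90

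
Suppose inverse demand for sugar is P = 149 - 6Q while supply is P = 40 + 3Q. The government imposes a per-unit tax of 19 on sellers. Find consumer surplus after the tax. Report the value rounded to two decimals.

300.00

Without the tax, 149 - 6Q = 40 + 3Q so Q* = 12.1111 and P* = 76.3333.
A tax on sellers shifts supply up by 19: 149 - 6Q = 40 + 3Q + 19, so Q_t = 10. Buyers pay P_b = 89; sellers receive P_s = P_b - 19 = 70.
CS = (1/2)(Q_t)(149 - P_b) = (1/2)(10)(60) = 300.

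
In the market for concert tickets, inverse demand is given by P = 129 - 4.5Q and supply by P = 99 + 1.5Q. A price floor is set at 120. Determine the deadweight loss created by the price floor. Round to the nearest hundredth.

Free-market equilibrium: 129 - 4.5Q = 99 + 1.5Q gives Q* = 5, P* = 106.5.
At P = 120, buyers demand (129 - 120)/4.5 = 2 while sellers would supply more, so the quantity traded is 2 at price 120.
The lost-trades triangle has base Q* - 2 = 3 and height equal to the gap between the curves at Q = 2, which is 120 - 102 = 18. DWL = (1/2)(3)(18) = 27.

27.00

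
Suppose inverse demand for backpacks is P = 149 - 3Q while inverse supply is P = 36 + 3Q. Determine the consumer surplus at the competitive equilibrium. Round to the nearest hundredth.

532.04

Setting demand equal to supply, 113 = 6Q, so Q* = 18.8333 and P* = 92.5.
The demand choke price is 149, so CS = (1/2)(Q*)(149 - P*) = (1/2)(18.8333)(56.5) = 532.0417.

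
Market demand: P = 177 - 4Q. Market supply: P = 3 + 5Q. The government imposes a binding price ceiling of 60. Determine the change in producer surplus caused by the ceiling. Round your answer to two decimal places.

Without the control, 177 - 4Q = 3 + 5Q so Q* = 19.3333 and P* = 99.6667.
At P = 60, sellers supply (60 - 3)/5 = 11.4 while buyers want more, so the quantity traded is 11.4 at price 60.
PS goes from (1/2)(19.3333)(96.6667) = 934.4444 to 324.9 (computed as (60 - 3)(11.4) - (1/2)(5)(11.4)^2), a change of -609.5444.

-609.54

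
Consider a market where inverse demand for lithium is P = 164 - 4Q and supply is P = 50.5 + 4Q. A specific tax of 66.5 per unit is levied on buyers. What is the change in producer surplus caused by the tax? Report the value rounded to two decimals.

-333.54

Pre-tax equilibrium: 164 - 4Q = 50.5 + 4Q gives Q* = 14.1875, P* = 107.25.
With the tax, buyers' net willingness to pay falls by 66.5: (164 - 66.5) - 4Q = 50.5 + 4Q, so Q_t = 5.875. Buyers pay P_b = 140.5; sellers receive P_s = P_b - 66.5 = 74.
PS falls from (1/2)(14.1875)(56.75) = 402.5703 to (1/2)(5.875)(23.5) = 69.0312, a change of -333.5391.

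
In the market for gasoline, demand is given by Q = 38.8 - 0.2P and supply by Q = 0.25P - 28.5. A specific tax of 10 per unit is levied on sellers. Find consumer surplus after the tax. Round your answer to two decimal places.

Rewriting demand in inverse form: P = 194 - 5Q.
Rewriting supply in inverse form: P = 114 + 4Q.
Pre-tax equilibrium: 194 - 5Q = 114 + 4Q gives Q* = 8.8889, P* = 149.5556.
A tax on sellers shifts supply up by 10: 194 - 5Q = 114 + 4Q + 10, so Q_t = 7.7778. Buyers pay P_b = 155.1111; sellers receive P_s = P_b - 10 = 145.1111.
Consumer surplus is the triangle under demand above P_b: (1/2)(7.7778)(194 - 155.1111) = 151.2346.

151.23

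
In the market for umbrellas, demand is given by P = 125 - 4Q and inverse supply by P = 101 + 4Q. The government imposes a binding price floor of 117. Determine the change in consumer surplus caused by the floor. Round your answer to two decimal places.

-10.00

Free-market equilibrium: 125 - 4Q = 101 + 4Q gives Q* = 3, P* = 113.
At the floor price 117, quantity demanded is (125 - 117)/4 = 2; demand is the short side, so Q = 2 trades at P = 117.
CS goes from (1/2)(3)(12) = 18 to 8 (computed as (125 - 117)(2) - (1/2)(4)(2)^2), a change of -10.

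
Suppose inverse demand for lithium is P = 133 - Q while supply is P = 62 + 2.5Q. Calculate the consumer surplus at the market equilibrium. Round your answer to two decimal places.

Equilibrium: 133 - Q = 62 + 2.5Q, so Q* = 20.2857 and P* = 112.7143.
The demand choke price is 133, so CS = (1/2)(Q*)(133 - P*) = (1/2)(20.2857)(20.2857) = 205.7551.

205.76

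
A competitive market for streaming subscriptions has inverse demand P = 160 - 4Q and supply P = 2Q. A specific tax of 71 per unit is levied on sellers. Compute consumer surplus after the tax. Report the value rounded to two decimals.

Without the tax, 160 - 4Q = 2Q so Q* = 26.6667 and P* = 53.3333.
A tax on sellers shifts supply up by 71: 160 - 4Q = 2Q + 71, so Q_t = 14.8333. Buyers pay P_b = 100.6667; sellers receive P_s = P_b - 71 = 29.6667.
CS = (1/2)(Q_t)(160 - P_b) = (1/2)(14.8333)(59.3333) = 440.0556.

440.06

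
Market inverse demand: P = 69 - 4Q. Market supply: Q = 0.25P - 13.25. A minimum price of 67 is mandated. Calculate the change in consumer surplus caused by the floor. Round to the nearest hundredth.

-7.50

Rewriting supply in inverse form: P = 53 + 4Q.
Without the control, 69 - 4Q = 53 + 4Q so Q* = 2 and P* = 61.
At the floor price 67, quantity demanded is (69 - 67)/4 = 0.5; demand is the short side, so Q = 0.5 trades at P = 67.
CS goes from (1/2)(2)(8) = 8 to 0.5 (computed as (69 - 67)(0.5) - (1/2)(4)(0.5)^2), a change of -7.5.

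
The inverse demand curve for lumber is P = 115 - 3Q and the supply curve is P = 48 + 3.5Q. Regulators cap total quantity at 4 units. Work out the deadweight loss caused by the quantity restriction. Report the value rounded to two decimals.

Without the quota, 115 - 3Q = 48 + 3.5Q gives Q* = 10.3077.
At Q = 4 the demand price is 115 - 3(4) = 103 and the supply price is 48 + 3.5(4) = 62.
DWL = (1/2)(gap between curves at 4) x (Q* - 4) = (1/2)(41)(6.3077) = 129.3077.

129.31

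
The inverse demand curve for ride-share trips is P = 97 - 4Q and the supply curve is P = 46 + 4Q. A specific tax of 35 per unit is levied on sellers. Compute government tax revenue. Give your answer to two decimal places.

70.00

Without the tax, 97 - 4Q = 46 + 4Q so Q* = 6.375 and P* = 71.5.
With the tax, sellers need 35 more per unit: 97 - 4Q = 46 + 4Q + 35, so Q_t = 2. Buyers pay P_b = 89; sellers receive P_s = P_b - 35 = 54.
Tax revenue = t x Q_t = 35 x 2 = 70.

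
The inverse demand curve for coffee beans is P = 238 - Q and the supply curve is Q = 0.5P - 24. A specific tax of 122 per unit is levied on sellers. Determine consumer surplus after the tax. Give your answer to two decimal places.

256.89

Rewriting supply in inverse form: P = 48 + 2Q.
Pre-tax equilibrium: 238 - Q = 48 + 2Q gives Q* = 63.3333, P* = 174.6667.
With the tax, sellers need 122 more per unit: 238 - Q = 48 + 2Q + 122, so Q_t = 22.6667. Buyers pay P_b = 215.3333; sellers receive P_s = P_b - 122 = 93.3333.
CS = (1/2)(Q_t)(238 - P_b) = (1/2)(22.6667)(22.6667) = 256.8889.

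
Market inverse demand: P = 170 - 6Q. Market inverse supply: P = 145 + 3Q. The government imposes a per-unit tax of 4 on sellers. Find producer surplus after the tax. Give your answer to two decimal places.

8.17

Pre-tax equilibrium: 170 - 6Q = 145 + 3Q gives Q* = 2.7778, P* = 153.3333.
A tax on sellers shifts supply up by 4: 170 - 6Q = 145 + 3Q + 4, so Q_t = 2.3333. Buyers pay P_b = 156; sellers receive P_s = P_b - 4 = 152.
Producer surplus is the triangle above supply below P_s: (1/2)(2.3333)(152 - 145) = 8.1667.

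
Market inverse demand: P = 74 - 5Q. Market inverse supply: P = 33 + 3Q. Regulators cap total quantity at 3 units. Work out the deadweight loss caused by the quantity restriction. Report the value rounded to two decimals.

18.06

Unrestricted equilibrium: Q* = (74 - 33)/(5 + 3) = 5.125.
At Q = 3 the demand price is 74 - 5(3) = 59 and the supply price is 33 + 3(3) = 42.
DWL = (1/2)(gap between curves at 3) x (Q* - 3) = (1/2)(17)(2.125) = 18.0625.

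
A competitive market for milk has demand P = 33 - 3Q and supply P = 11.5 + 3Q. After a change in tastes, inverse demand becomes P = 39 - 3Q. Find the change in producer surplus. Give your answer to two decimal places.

Initial equilibrium: Q_0 = 3.5833, P_0 = 22.25; CS_0 = (1/2)(3.5833)(10.75) = 19.2604, PS_0 = (1/2)(3.5833)(10.75) = 19.2604.
New equilibrium: 39 - 3Q = 11.5 + 3Q gives Q_1 = 4.5833, P_1 = 25.25; CS_1 = 31.5104, PS_1 = 31.5104.
Change in producer surplus = 31.5104 - 19.2604 = 12.25.

12.25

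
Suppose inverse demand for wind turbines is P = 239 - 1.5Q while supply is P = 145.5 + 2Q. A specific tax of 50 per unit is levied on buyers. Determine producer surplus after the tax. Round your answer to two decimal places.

Without the tax, 239 - 1.5Q = 145.5 + 2Q so Q* = 26.7143 and P* = 198.9286.
A tax on buyers shifts demand down by 50: (239 - 50) - 1.5Q = 145.5 + 2Q, so Q_t = 12.4286. Buyers pay P_b = 220.3571; sellers receive P_s = P_b - 50 = 170.3571.
Producer surplus is the triangle above supply below P_s: (1/2)(12.4286)(170.3571 - 145.5) = 154.4694.

154.47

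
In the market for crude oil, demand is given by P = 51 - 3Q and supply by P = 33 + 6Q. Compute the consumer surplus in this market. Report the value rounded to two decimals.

Equilibrium: 51 - 3Q = 33 + 6Q, so Q* = 2 and P* = 45.
The demand choke price is 51, so CS = (1/2)(Q*)(51 - P*) = (1/2)(2)(6) = 6.

6.00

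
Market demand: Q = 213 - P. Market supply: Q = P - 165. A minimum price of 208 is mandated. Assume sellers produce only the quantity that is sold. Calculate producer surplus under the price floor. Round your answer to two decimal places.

Rewriting demand in inverse form: P = 213 - Q.
Rewriting supply in inverse form: P = 165 + Q.
Free-market equilibrium: 213 - Q = 165 + Q gives Q* = 24, P* = 189.
At P = 208, buyers demand (213 - 208)/1 = 5 while sellers would supply more, so the quantity traded is 5 at price 208.
The supply price at Q = 5 is 170. PS is the trapezoid between 208 and supply over [0, 5]: (1/2)[(208 - 165) + (208 - 170)](5) = 202.5.

202.50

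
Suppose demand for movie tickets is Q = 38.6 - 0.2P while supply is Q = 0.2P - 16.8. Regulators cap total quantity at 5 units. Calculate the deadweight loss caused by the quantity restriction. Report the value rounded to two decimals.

Rewriting demand in inverse form: P = 193 - 5Q.
Rewriting supply in inverse form: P = 84 + 5Q.
Unrestricted equilibrium: Q* = (193 - 84)/(5 + 5) = 10.9.
At Q = 5 the demand price is 193 - 5(5) = 168 and the supply price is 84 + 5(5) = 109.
Deadweight loss is the triangle between the curves from 5 to 10.9: (1/2)(168 - 109)(10.9 - 5) = 174.05.

174.05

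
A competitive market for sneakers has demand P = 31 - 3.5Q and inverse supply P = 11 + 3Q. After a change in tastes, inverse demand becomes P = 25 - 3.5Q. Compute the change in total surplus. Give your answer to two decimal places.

Initial equilibrium: Q_0 = 3.0769, P_0 = 20.2308; CS_0 = (1/2)(3.0769)(10.7692) = 16.568, PS_0 = (1/2)(3.0769)(9.2308) = 14.2012.
New equilibrium: 25 - 3.5Q = 11 + 3Q gives Q_1 = 2.1538, P_1 = 17.4615; CS_1 = 8.1183, PS_1 = 6.9586.
Change in total surplus = (8.1183 + 6.9586) - (16.568 + 14.2012) = -15.6923.

-15.69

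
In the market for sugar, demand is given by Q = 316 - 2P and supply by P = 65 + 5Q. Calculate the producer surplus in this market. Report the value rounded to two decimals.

714.79

Rewriting demand in inverse form: P = 158 - 0.5Q.
Setting demand equal to supply, 93 = 5.5Q, so Q* = 16.9091 and P* = 149.5455.
Producer surplus is the triangle above supply below P*: (1/2)(16.9091)(149.5455 - 65) = (1/2)(16.9091)(84.5455) = 714.7934.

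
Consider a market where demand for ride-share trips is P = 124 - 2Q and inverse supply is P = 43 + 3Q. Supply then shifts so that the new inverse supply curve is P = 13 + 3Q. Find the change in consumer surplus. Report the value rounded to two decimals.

230.40

Initial equilibrium: Q_0 = 16.2, P_0 = 91.6; CS_0 = (1/2)(16.2)(32.4) = 262.44, PS_0 = (1/2)(16.2)(48.6) = 393.66.
New equilibrium: 124 - 2Q = 13 + 3Q gives Q_1 = 22.2, P_1 = 79.6; CS_1 = 492.84, PS_1 = 739.26.
Change in consumer surplus = 492.84 - 262.44 = 230.4.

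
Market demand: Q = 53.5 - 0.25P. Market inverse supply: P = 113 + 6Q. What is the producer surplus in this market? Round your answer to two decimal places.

306.03

Rewriting demand in inverse form: P = 214 - 4Q.
Equilibrium: 214 - 4Q = 113 + 6Q, so Q* = 10.1 and P* = 173.6.
The supply curve's price intercept is 113, so PS = (1/2)(Q*)(P* - 113) = (1/2)(10.1)(60.6) = 306.03.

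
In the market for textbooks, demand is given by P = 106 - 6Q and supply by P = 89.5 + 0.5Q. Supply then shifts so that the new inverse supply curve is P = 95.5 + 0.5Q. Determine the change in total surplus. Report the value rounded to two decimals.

-12.46

Initial equilibrium: Q_0 = 2.5385, P_0 = 90.7692; CS_0 = (1/2)(2.5385)(15.2308) = 19.3314, PS_0 = (1/2)(2.5385)(1.2692) = 1.6109.
New equilibrium: 106 - 6Q = 95.5 + 0.5Q gives Q_1 = 1.6154, P_1 = 96.3077; CS_1 = 7.8284, PS_1 = 0.6524.
Change in total surplus = (7.8284 + 0.6524) - (19.3314 + 1.6109) = -12.4615.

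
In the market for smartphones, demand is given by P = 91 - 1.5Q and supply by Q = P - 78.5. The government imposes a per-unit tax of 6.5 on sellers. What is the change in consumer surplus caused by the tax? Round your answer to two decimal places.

Rewriting supply in inverse form: P = 78.5 + Q.
Pre-tax equilibrium: 91 - 1.5Q = 78.5 + Q gives Q* = 5, P* = 83.5.
With the tax, sellers need 6.5 more per unit: 91 - 1.5Q = 78.5 + Q + 6.5, so Q_t = 2.4. Buyers pay P_b = 87.4; sellers receive P_s = P_b - 6.5 = 80.9.
Consumers lose the trapezoid between P* and P_b out to Q_t plus the triangle from Q_t to Q*: change in CS = 4.32 - 18.75 = -14.43.

-14.43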